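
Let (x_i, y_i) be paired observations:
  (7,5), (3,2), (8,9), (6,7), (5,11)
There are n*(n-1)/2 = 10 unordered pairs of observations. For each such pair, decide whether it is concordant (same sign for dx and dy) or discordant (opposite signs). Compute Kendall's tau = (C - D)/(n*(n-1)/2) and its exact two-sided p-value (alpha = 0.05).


Step 1: Enumerate the 10 unordered pairs (i,j) with i<j and classify each by sign(x_j-x_i) * sign(y_j-y_i).
  (1,2):dx=-4,dy=-3->C; (1,3):dx=+1,dy=+4->C; (1,4):dx=-1,dy=+2->D; (1,5):dx=-2,dy=+6->D
  (2,3):dx=+5,dy=+7->C; (2,4):dx=+3,dy=+5->C; (2,5):dx=+2,dy=+9->C; (3,4):dx=-2,dy=-2->C
  (3,5):dx=-3,dy=+2->D; (4,5):dx=-1,dy=+4->D
Step 2: C = 6, D = 4, total pairs = 10.
Step 3: tau = (C - D)/(n(n-1)/2) = (6 - 4)/10 = 0.200000.
Step 4: Exact two-sided p-value (enumerate n! = 120 permutations of y under H0): p = 0.816667.
Step 5: alpha = 0.05. fail to reject H0.

tau_b = 0.2000 (C=6, D=4), p = 0.816667, fail to reject H0.


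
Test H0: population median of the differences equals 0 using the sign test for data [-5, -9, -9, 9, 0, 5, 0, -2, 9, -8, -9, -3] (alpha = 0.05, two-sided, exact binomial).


Step 1: Discard zero differences. Original n = 12; n_eff = number of nonzero differences = 10.
Nonzero differences (with sign): -5, -9, -9, +9, +5, -2, +9, -8, -9, -3
Step 2: Count signs: positive = 3, negative = 7.
Step 3: Under H0: P(positive) = 0.5, so the number of positives S ~ Bin(10, 0.5).
Step 4: Two-sided exact p-value = sum of Bin(10,0.5) probabilities at or below the observed probability = 0.343750.
Step 5: alpha = 0.05. fail to reject H0.

n_eff = 10, pos = 3, neg = 7, p = 0.343750, fail to reject H0.


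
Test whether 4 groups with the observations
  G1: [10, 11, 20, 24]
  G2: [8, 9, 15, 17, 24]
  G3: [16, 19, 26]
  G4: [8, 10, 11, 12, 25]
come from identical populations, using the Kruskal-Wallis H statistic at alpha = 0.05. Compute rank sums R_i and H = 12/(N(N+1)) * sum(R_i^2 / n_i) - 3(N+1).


Step 1: Combine all N = 17 observations and assign midranks.
sorted (value, group, rank): (8,G2,1.5), (8,G4,1.5), (9,G2,3), (10,G1,4.5), (10,G4,4.5), (11,G1,6.5), (11,G4,6.5), (12,G4,8), (15,G2,9), (16,G3,10), (17,G2,11), (19,G3,12), (20,G1,13), (24,G1,14.5), (24,G2,14.5), (25,G4,16), (26,G3,17)
Step 2: Sum ranks within each group.
R_1 = 38.5 (n_1 = 4)
R_2 = 39 (n_2 = 5)
R_3 = 39 (n_3 = 3)
R_4 = 36.5 (n_4 = 5)
Step 3: H = 12/(N(N+1)) * sum(R_i^2/n_i) - 3(N+1)
     = 12/(17*18) * (38.5^2/4 + 39^2/5 + 39^2/3 + 36.5^2/5) - 3*18
     = 0.039216 * 1448.21 - 54
     = 2.792647.
Step 4: Ties present; correction factor C = 1 - 24/(17^3 - 17) = 0.995098. Corrected H = 2.792647 / 0.995098 = 2.806404.
Step 5: Under H0, H ~ chi^2(3); p-value = 0.422447.
Step 6: alpha = 0.05. fail to reject H0.

H = 2.8064, df = 3, p = 0.422447, fail to reject H0.


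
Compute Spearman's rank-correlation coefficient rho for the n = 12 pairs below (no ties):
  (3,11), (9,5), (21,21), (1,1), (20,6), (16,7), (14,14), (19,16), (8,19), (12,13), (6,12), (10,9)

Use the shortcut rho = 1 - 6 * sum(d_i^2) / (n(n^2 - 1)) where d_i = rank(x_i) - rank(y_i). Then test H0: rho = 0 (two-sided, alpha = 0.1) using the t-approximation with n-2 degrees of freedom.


Step 1: Rank x and y separately (midranks; no ties here).
rank(x): 3->2, 9->5, 21->12, 1->1, 20->11, 16->9, 14->8, 19->10, 8->4, 12->7, 6->3, 10->6
rank(y): 11->6, 5->2, 21->12, 1->1, 6->3, 7->4, 14->9, 16->10, 19->11, 13->8, 12->7, 9->5
Step 2: d_i = R_x(i) - R_y(i); compute d_i^2.
  (2-6)^2=16, (5-2)^2=9, (12-12)^2=0, (1-1)^2=0, (11-3)^2=64, (9-4)^2=25, (8-9)^2=1, (10-10)^2=0, (4-11)^2=49, (7-8)^2=1, (3-7)^2=16, (6-5)^2=1
sum(d^2) = 182.
Step 3: rho = 1 - 6*182 / (12*(12^2 - 1)) = 1 - 1092/1716 = 0.363636.
Step 4: Under H0, t = rho * sqrt((n-2)/(1-rho^2)) = 1.2344 ~ t(10).
Step 5: Two-sided p-value from the t-distribution with 10 df = 0.245265.
Step 6: alpha = 0.1. fail to reject H0.

rho = 0.3636, p = 0.245265, fail to reject H0 at alpha = 0.1.


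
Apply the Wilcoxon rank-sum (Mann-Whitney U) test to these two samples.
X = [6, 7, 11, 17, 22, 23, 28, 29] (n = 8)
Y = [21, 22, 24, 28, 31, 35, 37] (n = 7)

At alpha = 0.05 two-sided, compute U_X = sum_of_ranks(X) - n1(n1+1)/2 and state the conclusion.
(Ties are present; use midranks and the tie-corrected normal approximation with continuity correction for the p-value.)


Step 1: Combine and sort all 15 observations; assign midranks.
sorted (value, group): (6,X), (7,X), (11,X), (17,X), (21,Y), (22,X), (22,Y), (23,X), (24,Y), (28,X), (28,Y), (29,X), (31,Y), (35,Y), (37,Y)
ranks: 6->1, 7->2, 11->3, 17->4, 21->5, 22->6.5, 22->6.5, 23->8, 24->9, 28->10.5, 28->10.5, 29->12, 31->13, 35->14, 37->15
Step 2: Rank sum for X: R1 = 1 + 2 + 3 + 4 + 6.5 + 8 + 10.5 + 12 = 47.
Step 3: U_X = R1 - n1(n1+1)/2 = 47 - 8*9/2 = 47 - 36 = 11.
       U_Y = n1*n2 - U_X = 56 - 11 = 45.
Step 4: Ties are present, so use the tie-corrected normal approximation (with continuity correction) for the p-value.
Step 5: p-value = 0.055758; compare to alpha = 0.05. fail to reject H0.

U_X = 11, p = 0.055758, fail to reject H0 at alpha = 0.05.


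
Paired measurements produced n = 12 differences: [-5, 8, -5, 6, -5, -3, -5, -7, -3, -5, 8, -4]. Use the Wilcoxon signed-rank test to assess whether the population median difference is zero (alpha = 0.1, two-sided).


Step 1: Drop any zero differences (none here) and take |d_i|.
|d| = [5, 8, 5, 6, 5, 3, 5, 7, 3, 5, 8, 4]
Step 2: Midrank |d_i| (ties get averaged ranks).
ranks: |5|->6, |8|->11.5, |5|->6, |6|->9, |5|->6, |3|->1.5, |5|->6, |7|->10, |3|->1.5, |5|->6, |8|->11.5, |4|->3
Step 3: Attach original signs; sum ranks with positive sign and with negative sign.
W+ = 11.5 + 9 + 11.5 = 32
W- = 6 + 6 + 6 + 1.5 + 6 + 10 + 1.5 + 6 + 3 = 46
(Check: W+ + W- = 78 should equal n(n+1)/2 = 78.)
Step 4: Test statistic W = min(W+, W-) = 32.
Step 5: Ties in |d|, so use the tie-corrected normal approximation.
        E[W] = n(n+1)/4 = 12*13/4 = 39.
        Tie groups: |d|=3 (t=2), |d|=5 (t=5), |d|=8 (t=2); sum(t^3 - t) = 132.
        Var[W] = n(n+1)(2n+1)/24 - sum(t^3-t)/48 = 3900/24 - 132/48 = 159.75.
        z = (W - E[W]) / sqrt(Var[W]) = (32 - 39) / 12.6392 = -0.5538.
        Two-sided p = 2*Phi(z) = 0.579694.
Step 6: alpha = 0.1. fail to reject H0.

W+ = 32, W- = 46, W = min = 32, p = 0.579694, fail to reject H0.


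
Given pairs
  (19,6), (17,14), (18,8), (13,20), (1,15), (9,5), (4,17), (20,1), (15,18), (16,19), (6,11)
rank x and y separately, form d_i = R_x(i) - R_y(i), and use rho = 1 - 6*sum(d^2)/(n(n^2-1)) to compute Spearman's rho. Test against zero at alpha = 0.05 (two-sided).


Step 1: Rank x and y separately (midranks; no ties here).
rank(x): 19->10, 17->8, 18->9, 13->5, 1->1, 9->4, 4->2, 20->11, 15->6, 16->7, 6->3
rank(y): 6->3, 14->6, 8->4, 20->11, 15->7, 5->2, 17->8, 1->1, 18->9, 19->10, 11->5
Step 2: d_i = R_x(i) - R_y(i); compute d_i^2.
  (10-3)^2=49, (8-6)^2=4, (9-4)^2=25, (5-11)^2=36, (1-7)^2=36, (4-2)^2=4, (2-8)^2=36, (11-1)^2=100, (6-9)^2=9, (7-10)^2=9, (3-5)^2=4
sum(d^2) = 312.
Step 3: rho = 1 - 6*312 / (11*(11^2 - 1)) = 1 - 1872/1320 = -0.418182.
Step 4: Under H0, t = rho * sqrt((n-2)/(1-rho^2)) = -1.3811 ~ t(9).
Step 5: Two-sided p-value from the t-distribution with 9 df = 0.200570.
Step 6: alpha = 0.05. fail to reject H0.

rho = -0.4182, p = 0.200570, fail to reject H0 at alpha = 0.05.


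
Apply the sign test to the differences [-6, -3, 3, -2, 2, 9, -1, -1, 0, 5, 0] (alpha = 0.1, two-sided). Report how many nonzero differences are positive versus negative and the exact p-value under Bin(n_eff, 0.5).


Step 1: Discard zero differences. Original n = 11; n_eff = number of nonzero differences = 9.
Nonzero differences (with sign): -6, -3, +3, -2, +2, +9, -1, -1, +5
Step 2: Count signs: positive = 4, negative = 5.
Step 3: Under H0: P(positive) = 0.5, so the number of positives S ~ Bin(9, 0.5).
Step 4: Two-sided exact p-value = sum of Bin(9,0.5) probabilities at or below the observed probability = 1.000000.
Step 5: alpha = 0.1. fail to reject H0.

n_eff = 9, pos = 4, neg = 5, p = 1.000000, fail to reject H0.


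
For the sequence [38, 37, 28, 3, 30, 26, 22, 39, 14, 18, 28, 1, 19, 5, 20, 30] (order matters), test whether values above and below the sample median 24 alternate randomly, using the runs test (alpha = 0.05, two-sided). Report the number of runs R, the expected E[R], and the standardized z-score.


Step 1: Compute median = 24; label A = above, B = below.
Labels in order: AAABAABABBABBBBA  (n_A = 8, n_B = 8)
Step 2: Count runs R = 9.
Step 3: Under H0 (random ordering), E[R] = 2*n_A*n_B/(n_A+n_B) + 1 = 2*8*8/16 + 1 = 9.0000.
        Var[R] = 2*n_A*n_B*(2*n_A*n_B - n_A - n_B) / ((n_A+n_B)^2 * (n_A+n_B-1)) = 14336/3840 = 3.7333.
        SD[R] = 1.9322.
Step 4: R = E[R], so z = 0 with no continuity correction.
Step 5: Two-sided p-value via normal approximation = 2*(1 - Phi(|z|)) = 1.000000.
Step 6: alpha = 0.05. fail to reject H0.

R = 9, z = 0.0000, p = 1.000000, fail to reject H0.


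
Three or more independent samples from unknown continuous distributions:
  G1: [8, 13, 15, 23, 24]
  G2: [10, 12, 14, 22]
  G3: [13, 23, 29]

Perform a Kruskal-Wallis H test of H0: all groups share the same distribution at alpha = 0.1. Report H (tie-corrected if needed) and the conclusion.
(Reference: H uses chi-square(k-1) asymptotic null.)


Step 1: Combine all N = 12 observations and assign midranks.
sorted (value, group, rank): (8,G1,1), (10,G2,2), (12,G2,3), (13,G1,4.5), (13,G3,4.5), (14,G2,6), (15,G1,7), (22,G2,8), (23,G1,9.5), (23,G3,9.5), (24,G1,11), (29,G3,12)
Step 2: Sum ranks within each group.
R_1 = 33 (n_1 = 5)
R_2 = 19 (n_2 = 4)
R_3 = 26 (n_3 = 3)
Step 3: H = 12/(N(N+1)) * sum(R_i^2/n_i) - 3(N+1)
     = 12/(12*13) * (33^2/5 + 19^2/4 + 26^2/3) - 3*13
     = 0.076923 * 533.383 - 39
     = 2.029487.
Step 4: Ties present; correction factor C = 1 - 12/(12^3 - 12) = 0.993007. Corrected H = 2.029487 / 0.993007 = 2.043779.
Step 5: Under H0, H ~ chi^2(2); p-value = 0.359914.
Step 6: alpha = 0.1. fail to reject H0.

H = 2.0438, df = 2, p = 0.359914, fail to reject H0.


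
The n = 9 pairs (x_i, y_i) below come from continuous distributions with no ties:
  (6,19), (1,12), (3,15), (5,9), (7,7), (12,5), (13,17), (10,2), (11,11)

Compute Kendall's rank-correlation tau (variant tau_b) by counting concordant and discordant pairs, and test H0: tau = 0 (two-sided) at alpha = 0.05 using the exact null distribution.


Step 1: Enumerate the 36 unordered pairs (i,j) with i<j and classify each by sign(x_j-x_i) * sign(y_j-y_i).
  (1,2):dx=-5,dy=-7->C; (1,3):dx=-3,dy=-4->C; (1,4):dx=-1,dy=-10->C; (1,5):dx=+1,dy=-12->D
  (1,6):dx=+6,dy=-14->D; (1,7):dx=+7,dy=-2->D; (1,8):dx=+4,dy=-17->D; (1,9):dx=+5,dy=-8->D
  (2,3):dx=+2,dy=+3->C; (2,4):dx=+4,dy=-3->D; (2,5):dx=+6,dy=-5->D; (2,6):dx=+11,dy=-7->D
  (2,7):dx=+12,dy=+5->C; (2,8):dx=+9,dy=-10->D; (2,9):dx=+10,dy=-1->D; (3,4):dx=+2,dy=-6->D
  (3,5):dx=+4,dy=-8->D; (3,6):dx=+9,dy=-10->D; (3,7):dx=+10,dy=+2->C; (3,8):dx=+7,dy=-13->D
  (3,9):dx=+8,dy=-4->D; (4,5):dx=+2,dy=-2->D; (4,6):dx=+7,dy=-4->D; (4,7):dx=+8,dy=+8->C
  (4,8):dx=+5,dy=-7->D; (4,9):dx=+6,dy=+2->C; (5,6):dx=+5,dy=-2->D; (5,7):dx=+6,dy=+10->C
  (5,8):dx=+3,dy=-5->D; (5,9):dx=+4,dy=+4->C; (6,7):dx=+1,dy=+12->C; (6,8):dx=-2,dy=-3->C
  (6,9):dx=-1,dy=+6->D; (7,8):dx=-3,dy=-15->C; (7,9):dx=-2,dy=-6->C; (8,9):dx=+1,dy=+9->C
Step 2: C = 15, D = 21, total pairs = 36.
Step 3: tau = (C - D)/(n(n-1)/2) = (15 - 21)/36 = -0.166667.
Step 4: Exact two-sided p-value (enumerate n! = 362880 permutations of y under H0): p = 0.612202.
Step 5: alpha = 0.05. fail to reject H0.

tau_b = -0.1667 (C=15, D=21), p = 0.612202, fail to reject H0.


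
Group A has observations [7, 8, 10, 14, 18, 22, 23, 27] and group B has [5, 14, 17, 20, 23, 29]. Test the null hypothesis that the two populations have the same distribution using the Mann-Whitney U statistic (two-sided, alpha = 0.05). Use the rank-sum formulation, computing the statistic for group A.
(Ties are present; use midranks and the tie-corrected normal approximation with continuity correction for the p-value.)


Step 1: Combine and sort all 14 observations; assign midranks.
sorted (value, group): (5,Y), (7,X), (8,X), (10,X), (14,X), (14,Y), (17,Y), (18,X), (20,Y), (22,X), (23,X), (23,Y), (27,X), (29,Y)
ranks: 5->1, 7->2, 8->3, 10->4, 14->5.5, 14->5.5, 17->7, 18->8, 20->9, 22->10, 23->11.5, 23->11.5, 27->13, 29->14
Step 2: Rank sum for X: R1 = 2 + 3 + 4 + 5.5 + 8 + 10 + 11.5 + 13 = 57.
Step 3: U_X = R1 - n1(n1+1)/2 = 57 - 8*9/2 = 57 - 36 = 21.
       U_Y = n1*n2 - U_X = 48 - 21 = 27.
Step 4: Ties are present, so use the tie-corrected normal approximation (with continuity correction) for the p-value.
Step 5: p-value = 0.746347; compare to alpha = 0.05. fail to reject H0.

U_X = 21, p = 0.746347, fail to reject H0 at alpha = 0.05.


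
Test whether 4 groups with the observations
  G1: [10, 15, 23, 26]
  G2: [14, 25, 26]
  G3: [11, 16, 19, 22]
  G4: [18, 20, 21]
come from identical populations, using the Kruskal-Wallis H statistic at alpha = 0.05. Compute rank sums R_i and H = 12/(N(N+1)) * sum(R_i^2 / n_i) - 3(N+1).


Step 1: Combine all N = 14 observations and assign midranks.
sorted (value, group, rank): (10,G1,1), (11,G3,2), (14,G2,3), (15,G1,4), (16,G3,5), (18,G4,6), (19,G3,7), (20,G4,8), (21,G4,9), (22,G3,10), (23,G1,11), (25,G2,12), (26,G1,13.5), (26,G2,13.5)
Step 2: Sum ranks within each group.
R_1 = 29.5 (n_1 = 4)
R_2 = 28.5 (n_2 = 3)
R_3 = 24 (n_3 = 4)
R_4 = 23 (n_4 = 3)
Step 3: H = 12/(N(N+1)) * sum(R_i^2/n_i) - 3(N+1)
     = 12/(14*15) * (29.5^2/4 + 28.5^2/3 + 24^2/4 + 23^2/3) - 3*15
     = 0.057143 * 808.646 - 45
     = 1.208333.
Step 4: Ties present; correction factor C = 1 - 6/(14^3 - 14) = 0.997802. Corrected H = 1.208333 / 0.997802 = 1.210995.
Step 5: Under H0, H ~ chi^2(3); p-value = 0.750369.
Step 6: alpha = 0.05. fail to reject H0.

H = 1.2110, df = 3, p = 0.750369, fail to reject H0.


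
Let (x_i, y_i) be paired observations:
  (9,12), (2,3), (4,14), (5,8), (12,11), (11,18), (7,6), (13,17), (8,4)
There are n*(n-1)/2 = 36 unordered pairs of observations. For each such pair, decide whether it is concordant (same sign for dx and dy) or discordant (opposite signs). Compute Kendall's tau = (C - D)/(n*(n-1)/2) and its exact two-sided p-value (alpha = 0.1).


Step 1: Enumerate the 36 unordered pairs (i,j) with i<j and classify each by sign(x_j-x_i) * sign(y_j-y_i).
  (1,2):dx=-7,dy=-9->C; (1,3):dx=-5,dy=+2->D; (1,4):dx=-4,dy=-4->C; (1,5):dx=+3,dy=-1->D
  (1,6):dx=+2,dy=+6->C; (1,7):dx=-2,dy=-6->C; (1,8):dx=+4,dy=+5->C; (1,9):dx=-1,dy=-8->C
  (2,3):dx=+2,dy=+11->C; (2,4):dx=+3,dy=+5->C; (2,5):dx=+10,dy=+8->C; (2,6):dx=+9,dy=+15->C
  (2,7):dx=+5,dy=+3->C; (2,8):dx=+11,dy=+14->C; (2,9):dx=+6,dy=+1->C; (3,4):dx=+1,dy=-6->D
  (3,5):dx=+8,dy=-3->D; (3,6):dx=+7,dy=+4->C; (3,7):dx=+3,dy=-8->D; (3,8):dx=+9,dy=+3->C
  (3,9):dx=+4,dy=-10->D; (4,5):dx=+7,dy=+3->C; (4,6):dx=+6,dy=+10->C; (4,7):dx=+2,dy=-2->D
  (4,8):dx=+8,dy=+9->C; (4,9):dx=+3,dy=-4->D; (5,6):dx=-1,dy=+7->D; (5,7):dx=-5,dy=-5->C
  (5,8):dx=+1,dy=+6->C; (5,9):dx=-4,dy=-7->C; (6,7):dx=-4,dy=-12->C; (6,8):dx=+2,dy=-1->D
  (6,9):dx=-3,dy=-14->C; (7,8):dx=+6,dy=+11->C; (7,9):dx=+1,dy=-2->D; (8,9):dx=-5,dy=-13->C
Step 2: C = 25, D = 11, total pairs = 36.
Step 3: tau = (C - D)/(n(n-1)/2) = (25 - 11)/36 = 0.388889.
Step 4: Exact two-sided p-value (enumerate n! = 362880 permutations of y under H0): p = 0.180181.
Step 5: alpha = 0.1. fail to reject H0.

tau_b = 0.3889 (C=25, D=11), p = 0.180181, fail to reject H0.


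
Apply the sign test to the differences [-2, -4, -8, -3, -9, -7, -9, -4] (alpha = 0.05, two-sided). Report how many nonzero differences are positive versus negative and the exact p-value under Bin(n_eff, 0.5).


Step 1: Discard zero differences. Original n = 8; n_eff = number of nonzero differences = 8.
Nonzero differences (with sign): -2, -4, -8, -3, -9, -7, -9, -4
Step 2: Count signs: positive = 0, negative = 8.
Step 3: Under H0: P(positive) = 0.5, so the number of positives S ~ Bin(8, 0.5).
Step 4: Two-sided exact p-value = sum of Bin(8,0.5) probabilities at or below the observed probability = 0.007812.
Step 5: alpha = 0.05. reject H0.

n_eff = 8, pos = 0, neg = 8, p = 0.007812, reject H0.


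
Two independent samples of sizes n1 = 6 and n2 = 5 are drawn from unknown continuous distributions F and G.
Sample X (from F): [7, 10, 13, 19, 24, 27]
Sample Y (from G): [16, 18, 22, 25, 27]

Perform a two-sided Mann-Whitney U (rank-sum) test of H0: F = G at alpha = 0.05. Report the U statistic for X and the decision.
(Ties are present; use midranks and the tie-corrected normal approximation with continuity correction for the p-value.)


Step 1: Combine and sort all 11 observations; assign midranks.
sorted (value, group): (7,X), (10,X), (13,X), (16,Y), (18,Y), (19,X), (22,Y), (24,X), (25,Y), (27,X), (27,Y)
ranks: 7->1, 10->2, 13->3, 16->4, 18->5, 19->6, 22->7, 24->8, 25->9, 27->10.5, 27->10.5
Step 2: Rank sum for X: R1 = 1 + 2 + 3 + 6 + 8 + 10.5 = 30.5.
Step 3: U_X = R1 - n1(n1+1)/2 = 30.5 - 6*7/2 = 30.5 - 21 = 9.5.
       U_Y = n1*n2 - U_X = 30 - 9.5 = 20.5.
Step 4: Ties are present, so use the tie-corrected normal approximation (with continuity correction) for the p-value.
Step 5: p-value = 0.360216; compare to alpha = 0.05. fail to reject H0.

U_X = 9.5, p = 0.360216, fail to reject H0 at alpha = 0.05.


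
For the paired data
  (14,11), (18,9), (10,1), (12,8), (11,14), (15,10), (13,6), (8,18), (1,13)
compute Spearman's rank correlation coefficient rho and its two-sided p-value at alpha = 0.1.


Step 1: Rank x and y separately (midranks; no ties here).
rank(x): 14->7, 18->9, 10->3, 12->5, 11->4, 15->8, 13->6, 8->2, 1->1
rank(y): 11->6, 9->4, 1->1, 8->3, 14->8, 10->5, 6->2, 18->9, 13->7
Step 2: d_i = R_x(i) - R_y(i); compute d_i^2.
  (7-6)^2=1, (9-4)^2=25, (3-1)^2=4, (5-3)^2=4, (4-8)^2=16, (8-5)^2=9, (6-2)^2=16, (2-9)^2=49, (1-7)^2=36
sum(d^2) = 160.
Step 3: rho = 1 - 6*160 / (9*(9^2 - 1)) = 1 - 960/720 = -0.333333.
Step 4: Under H0, t = rho * sqrt((n-2)/(1-rho^2)) = -0.9354 ~ t(7).
Step 5: Two-sided p-value from the t-distribution with 7 df = 0.380713.
Step 6: alpha = 0.1. fail to reject H0.

rho = -0.3333, p = 0.380713, fail to reject H0 at alpha = 0.1.


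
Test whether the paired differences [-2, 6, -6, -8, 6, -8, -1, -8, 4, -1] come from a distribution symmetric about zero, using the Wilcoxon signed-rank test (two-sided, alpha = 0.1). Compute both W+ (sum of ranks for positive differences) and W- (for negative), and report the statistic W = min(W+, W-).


Step 1: Drop any zero differences (none here) and take |d_i|.
|d| = [2, 6, 6, 8, 6, 8, 1, 8, 4, 1]
Step 2: Midrank |d_i| (ties get averaged ranks).
ranks: |2|->3, |6|->6, |6|->6, |8|->9, |6|->6, |8|->9, |1|->1.5, |8|->9, |4|->4, |1|->1.5
Step 3: Attach original signs; sum ranks with positive sign and with negative sign.
W+ = 6 + 6 + 4 = 16
W- = 3 + 6 + 9 + 9 + 1.5 + 9 + 1.5 = 39
(Check: W+ + W- = 55 should equal n(n+1)/2 = 55.)
Step 4: Test statistic W = min(W+, W-) = 16.
Step 5: Ties in |d|, so use the tie-corrected normal approximation.
        E[W] = n(n+1)/4 = 10*11/4 = 27.5.
        Tie groups: |d|=1 (t=2), |d|=6 (t=3), |d|=8 (t=3); sum(t^3 - t) = 54.
        Var[W] = n(n+1)(2n+1)/24 - sum(t^3-t)/48 = 2310/24 - 54/48 = 95.125.
        z = (W - E[W]) / sqrt(Var[W]) = (16 - 27.5) / 9.7532 = -1.1791.
        Two-sided p = 2*Phi(z) = 0.238359.
Step 6: alpha = 0.1. fail to reject H0.

W+ = 16, W- = 39, W = min = 16, p = 0.238359, fail to reject H0.


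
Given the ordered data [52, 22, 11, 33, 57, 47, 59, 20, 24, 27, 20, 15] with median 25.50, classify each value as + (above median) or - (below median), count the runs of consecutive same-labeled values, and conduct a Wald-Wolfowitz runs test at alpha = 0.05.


Step 1: Compute median = 25.50; label A = above, B = below.
Labels in order: ABBAAAABBABB  (n_A = 6, n_B = 6)
Step 2: Count runs R = 6.
Step 3: Under H0 (random ordering), E[R] = 2*n_A*n_B/(n_A+n_B) + 1 = 2*6*6/12 + 1 = 7.0000.
        Var[R] = 2*n_A*n_B*(2*n_A*n_B - n_A - n_B) / ((n_A+n_B)^2 * (n_A+n_B-1)) = 4320/1584 = 2.7273.
        SD[R] = 1.6514.
Step 4: Continuity-corrected z = (R + 0.5 - E[R]) / SD[R] = (6 + 0.5 - 7.0000) / 1.6514 = -0.3028.
Step 5: Two-sided p-value via normal approximation = 2*(1 - Phi(|z|)) = 0.762069.
Step 6: alpha = 0.05. fail to reject H0.

R = 6, z = -0.3028, p = 0.762069, fail to reject H0.


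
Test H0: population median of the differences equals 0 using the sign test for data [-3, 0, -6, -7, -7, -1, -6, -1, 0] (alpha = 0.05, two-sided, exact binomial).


Step 1: Discard zero differences. Original n = 9; n_eff = number of nonzero differences = 7.
Nonzero differences (with sign): -3, -6, -7, -7, -1, -6, -1
Step 2: Count signs: positive = 0, negative = 7.
Step 3: Under H0: P(positive) = 0.5, so the number of positives S ~ Bin(7, 0.5).
Step 4: Two-sided exact p-value = sum of Bin(7,0.5) probabilities at or below the observed probability = 0.015625.
Step 5: alpha = 0.05. reject H0.

n_eff = 7, pos = 0, neg = 7, p = 0.015625, reject H0.


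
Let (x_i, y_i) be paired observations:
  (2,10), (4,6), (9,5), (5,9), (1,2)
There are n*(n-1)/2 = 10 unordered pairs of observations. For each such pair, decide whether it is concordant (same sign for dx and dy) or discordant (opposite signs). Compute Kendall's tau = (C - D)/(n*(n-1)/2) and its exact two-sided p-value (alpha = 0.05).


Step 1: Enumerate the 10 unordered pairs (i,j) with i<j and classify each by sign(x_j-x_i) * sign(y_j-y_i).
  (1,2):dx=+2,dy=-4->D; (1,3):dx=+7,dy=-5->D; (1,4):dx=+3,dy=-1->D; (1,5):dx=-1,dy=-8->C
  (2,3):dx=+5,dy=-1->D; (2,4):dx=+1,dy=+3->C; (2,5):dx=-3,dy=-4->C; (3,4):dx=-4,dy=+4->D
  (3,5):dx=-8,dy=-3->C; (4,5):dx=-4,dy=-7->C
Step 2: C = 5, D = 5, total pairs = 10.
Step 3: tau = (C - D)/(n(n-1)/2) = (5 - 5)/10 = 0.000000.
Step 4: Exact two-sided p-value (enumerate n! = 120 permutations of y under H0): p = 1.000000.
Step 5: alpha = 0.05. fail to reject H0.

tau_b = 0.0000 (C=5, D=5), p = 1.000000, fail to reject H0.


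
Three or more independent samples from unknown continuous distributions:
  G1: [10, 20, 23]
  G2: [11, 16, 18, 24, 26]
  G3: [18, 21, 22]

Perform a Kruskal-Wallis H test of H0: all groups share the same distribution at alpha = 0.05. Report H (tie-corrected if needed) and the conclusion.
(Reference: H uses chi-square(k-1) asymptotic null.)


Step 1: Combine all N = 11 observations and assign midranks.
sorted (value, group, rank): (10,G1,1), (11,G2,2), (16,G2,3), (18,G2,4.5), (18,G3,4.5), (20,G1,6), (21,G3,7), (22,G3,8), (23,G1,9), (24,G2,10), (26,G2,11)
Step 2: Sum ranks within each group.
R_1 = 16 (n_1 = 3)
R_2 = 30.5 (n_2 = 5)
R_3 = 19.5 (n_3 = 3)
Step 3: H = 12/(N(N+1)) * sum(R_i^2/n_i) - 3(N+1)
     = 12/(11*12) * (16^2/3 + 30.5^2/5 + 19.5^2/3) - 3*12
     = 0.090909 * 398.133 - 36
     = 0.193939.
Step 4: Ties present; correction factor C = 1 - 6/(11^3 - 11) = 0.995455. Corrected H = 0.193939 / 0.995455 = 0.194825.
Step 5: Under H0, H ~ chi^2(2); p-value = 0.907182.
Step 6: alpha = 0.05. fail to reject H0.

H = 0.1948, df = 2, p = 0.907182, fail to reject H0.


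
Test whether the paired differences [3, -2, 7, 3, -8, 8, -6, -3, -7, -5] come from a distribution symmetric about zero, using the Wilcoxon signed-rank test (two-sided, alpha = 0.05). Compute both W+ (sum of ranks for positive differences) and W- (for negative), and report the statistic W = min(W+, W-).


Step 1: Drop any zero differences (none here) and take |d_i|.
|d| = [3, 2, 7, 3, 8, 8, 6, 3, 7, 5]
Step 2: Midrank |d_i| (ties get averaged ranks).
ranks: |3|->3, |2|->1, |7|->7.5, |3|->3, |8|->9.5, |8|->9.5, |6|->6, |3|->3, |7|->7.5, |5|->5
Step 3: Attach original signs; sum ranks with positive sign and with negative sign.
W+ = 3 + 7.5 + 3 + 9.5 = 23
W- = 1 + 9.5 + 6 + 3 + 7.5 + 5 = 32
(Check: W+ + W- = 55 should equal n(n+1)/2 = 55.)
Step 4: Test statistic W = min(W+, W-) = 23.
Step 5: Ties in |d|, so use the tie-corrected normal approximation.
        E[W] = n(n+1)/4 = 10*11/4 = 27.5.
        Tie groups: |d|=3 (t=3), |d|=7 (t=2), |d|=8 (t=2); sum(t^3 - t) = 36.
        Var[W] = n(n+1)(2n+1)/24 - sum(t^3-t)/48 = 2310/24 - 36/48 = 95.5.
        z = (W - E[W]) / sqrt(Var[W]) = (23 - 27.5) / 9.7724 = -0.4605.
        Two-sided p = 2*Phi(z) = 0.645172.
Step 6: alpha = 0.05. fail to reject H0.

W+ = 23, W- = 32, W = min = 23, p = 0.645172, fail to reject H0.


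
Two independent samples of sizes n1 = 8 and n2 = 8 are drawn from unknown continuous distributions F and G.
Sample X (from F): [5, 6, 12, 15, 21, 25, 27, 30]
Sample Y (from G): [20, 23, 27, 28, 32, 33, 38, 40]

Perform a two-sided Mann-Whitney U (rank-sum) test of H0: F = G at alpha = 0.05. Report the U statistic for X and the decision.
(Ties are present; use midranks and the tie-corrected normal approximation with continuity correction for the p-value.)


Step 1: Combine and sort all 16 observations; assign midranks.
sorted (value, group): (5,X), (6,X), (12,X), (15,X), (20,Y), (21,X), (23,Y), (25,X), (27,X), (27,Y), (28,Y), (30,X), (32,Y), (33,Y), (38,Y), (40,Y)
ranks: 5->1, 6->2, 12->3, 15->4, 20->5, 21->6, 23->7, 25->8, 27->9.5, 27->9.5, 28->11, 30->12, 32->13, 33->14, 38->15, 40->16
Step 2: Rank sum for X: R1 = 1 + 2 + 3 + 4 + 6 + 8 + 9.5 + 12 = 45.5.
Step 3: U_X = R1 - n1(n1+1)/2 = 45.5 - 8*9/2 = 45.5 - 36 = 9.5.
       U_Y = n1*n2 - U_X = 64 - 9.5 = 54.5.
Step 4: Ties are present, so use the tie-corrected normal approximation (with continuity correction) for the p-value.
Step 5: p-value = 0.020769; compare to alpha = 0.05. reject H0.

U_X = 9.5, p = 0.020769, reject H0 at alpha = 0.05.


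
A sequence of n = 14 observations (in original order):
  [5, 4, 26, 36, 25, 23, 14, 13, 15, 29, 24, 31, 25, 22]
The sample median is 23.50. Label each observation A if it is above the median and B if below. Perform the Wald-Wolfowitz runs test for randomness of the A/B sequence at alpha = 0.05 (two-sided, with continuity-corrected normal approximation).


Step 1: Compute median = 23.50; label A = above, B = below.
Labels in order: BBAAABBBBAAAAB  (n_A = 7, n_B = 7)
Step 2: Count runs R = 5.
Step 3: Under H0 (random ordering), E[R] = 2*n_A*n_B/(n_A+n_B) + 1 = 2*7*7/14 + 1 = 8.0000.
        Var[R] = 2*n_A*n_B*(2*n_A*n_B - n_A - n_B) / ((n_A+n_B)^2 * (n_A+n_B-1)) = 8232/2548 = 3.2308.
        SD[R] = 1.7974.
Step 4: Continuity-corrected z = (R + 0.5 - E[R]) / SD[R] = (5 + 0.5 - 8.0000) / 1.7974 = -1.3909.
Step 5: Two-sided p-value via normal approximation = 2*(1 - Phi(|z|)) = 0.164264.
Step 6: alpha = 0.05. fail to reject H0.

R = 5, z = -1.3909, p = 0.164264, fail to reject H0.


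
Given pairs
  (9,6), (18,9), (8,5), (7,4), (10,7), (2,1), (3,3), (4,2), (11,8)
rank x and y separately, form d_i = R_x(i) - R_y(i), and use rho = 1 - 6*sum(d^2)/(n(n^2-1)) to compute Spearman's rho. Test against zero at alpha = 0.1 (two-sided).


Step 1: Rank x and y separately (midranks; no ties here).
rank(x): 9->6, 18->9, 8->5, 7->4, 10->7, 2->1, 3->2, 4->3, 11->8
rank(y): 6->6, 9->9, 5->5, 4->4, 7->7, 1->1, 3->3, 2->2, 8->8
Step 2: d_i = R_x(i) - R_y(i); compute d_i^2.
  (6-6)^2=0, (9-9)^2=0, (5-5)^2=0, (4-4)^2=0, (7-7)^2=0, (1-1)^2=0, (2-3)^2=1, (3-2)^2=1, (8-8)^2=0
sum(d^2) = 2.
Step 3: rho = 1 - 6*2 / (9*(9^2 - 1)) = 1 - 12/720 = 0.983333.
Step 4: Under H0, t = rho * sqrt((n-2)/(1-rho^2)) = 14.3096 ~ t(7).
Step 5: Two-sided p-value from the t-distribution with 7 df = 0.000002.
Step 6: alpha = 0.1. reject H0.

rho = 0.9833, p = 0.000002, reject H0 at alpha = 0.1.


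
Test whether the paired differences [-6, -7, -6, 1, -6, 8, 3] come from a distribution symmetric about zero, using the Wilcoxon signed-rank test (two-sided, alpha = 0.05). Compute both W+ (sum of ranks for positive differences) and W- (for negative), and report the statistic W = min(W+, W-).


Step 1: Drop any zero differences (none here) and take |d_i|.
|d| = [6, 7, 6, 1, 6, 8, 3]
Step 2: Midrank |d_i| (ties get averaged ranks).
ranks: |6|->4, |7|->6, |6|->4, |1|->1, |6|->4, |8|->7, |3|->2
Step 3: Attach original signs; sum ranks with positive sign and with negative sign.
W+ = 1 + 7 + 2 = 10
W- = 4 + 6 + 4 + 4 = 18
(Check: W+ + W- = 28 should equal n(n+1)/2 = 28.)
Step 4: Test statistic W = min(W+, W-) = 10.
Step 5: Ties in |d|, so use the tie-corrected normal approximation.
        E[W] = n(n+1)/4 = 7*8/4 = 14.
        Tie groups: |d|=6 (t=3); sum(t^3 - t) = 24.
        Var[W] = n(n+1)(2n+1)/24 - sum(t^3-t)/48 = 840/24 - 24/48 = 34.5.
        z = (W - E[W]) / sqrt(Var[W]) = (10 - 14) / 5.8737 = -0.6810.
        Two-sided p = 2*Phi(z) = 0.495868.
Step 6: alpha = 0.05. fail to reject H0.

W+ = 10, W- = 18, W = min = 10, p = 0.495868, fail to reject H0.


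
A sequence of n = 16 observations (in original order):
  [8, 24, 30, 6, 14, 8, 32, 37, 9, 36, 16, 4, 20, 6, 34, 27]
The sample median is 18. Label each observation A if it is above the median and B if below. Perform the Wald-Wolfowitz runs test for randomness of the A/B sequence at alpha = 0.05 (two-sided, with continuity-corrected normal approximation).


Step 1: Compute median = 18; label A = above, B = below.
Labels in order: BAABBBAABABBABAA  (n_A = 8, n_B = 8)
Step 2: Count runs R = 10.
Step 3: Under H0 (random ordering), E[R] = 2*n_A*n_B/(n_A+n_B) + 1 = 2*8*8/16 + 1 = 9.0000.
        Var[R] = 2*n_A*n_B*(2*n_A*n_B - n_A - n_B) / ((n_A+n_B)^2 * (n_A+n_B-1)) = 14336/3840 = 3.7333.
        SD[R] = 1.9322.
Step 4: Continuity-corrected z = (R - 0.5 - E[R]) / SD[R] = (10 - 0.5 - 9.0000) / 1.9322 = 0.2588.
Step 5: Two-sided p-value via normal approximation = 2*(1 - Phi(|z|)) = 0.795809.
Step 6: alpha = 0.05. fail to reject H0.

R = 10, z = 0.2588, p = 0.795809, fail to reject H0.


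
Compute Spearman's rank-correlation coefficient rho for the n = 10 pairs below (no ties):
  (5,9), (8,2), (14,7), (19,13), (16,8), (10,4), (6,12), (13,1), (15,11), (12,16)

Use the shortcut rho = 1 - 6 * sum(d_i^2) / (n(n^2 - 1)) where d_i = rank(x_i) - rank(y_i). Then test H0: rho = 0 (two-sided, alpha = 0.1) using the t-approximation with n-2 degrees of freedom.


Step 1: Rank x and y separately (midranks; no ties here).
rank(x): 5->1, 8->3, 14->7, 19->10, 16->9, 10->4, 6->2, 13->6, 15->8, 12->5
rank(y): 9->6, 2->2, 7->4, 13->9, 8->5, 4->3, 12->8, 1->1, 11->7, 16->10
Step 2: d_i = R_x(i) - R_y(i); compute d_i^2.
  (1-6)^2=25, (3-2)^2=1, (7-4)^2=9, (10-9)^2=1, (9-5)^2=16, (4-3)^2=1, (2-8)^2=36, (6-1)^2=25, (8-7)^2=1, (5-10)^2=25
sum(d^2) = 140.
Step 3: rho = 1 - 6*140 / (10*(10^2 - 1)) = 1 - 840/990 = 0.151515.
Step 4: Under H0, t = rho * sqrt((n-2)/(1-rho^2)) = 0.4336 ~ t(8).
Step 5: Two-sided p-value from the t-distribution with 8 df = 0.676065.
Step 6: alpha = 0.1. fail to reject H0.

rho = 0.1515, p = 0.676065, fail to reject H0 at alpha = 0.1.


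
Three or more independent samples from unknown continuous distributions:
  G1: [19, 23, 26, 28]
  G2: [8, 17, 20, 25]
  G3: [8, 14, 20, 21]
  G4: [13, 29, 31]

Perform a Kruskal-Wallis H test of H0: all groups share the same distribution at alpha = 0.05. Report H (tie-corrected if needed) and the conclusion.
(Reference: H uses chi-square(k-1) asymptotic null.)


Step 1: Combine all N = 15 observations and assign midranks.
sorted (value, group, rank): (8,G2,1.5), (8,G3,1.5), (13,G4,3), (14,G3,4), (17,G2,5), (19,G1,6), (20,G2,7.5), (20,G3,7.5), (21,G3,9), (23,G1,10), (25,G2,11), (26,G1,12), (28,G1,13), (29,G4,14), (31,G4,15)
Step 2: Sum ranks within each group.
R_1 = 41 (n_1 = 4)
R_2 = 25 (n_2 = 4)
R_3 = 22 (n_3 = 4)
R_4 = 32 (n_4 = 3)
Step 3: H = 12/(N(N+1)) * sum(R_i^2/n_i) - 3(N+1)
     = 12/(15*16) * (41^2/4 + 25^2/4 + 22^2/4 + 32^2/3) - 3*16
     = 0.050000 * 1038.83 - 48
     = 3.941667.
Step 4: Ties present; correction factor C = 1 - 12/(15^3 - 15) = 0.996429. Corrected H = 3.941667 / 0.996429 = 3.955795.
Step 5: Under H0, H ~ chi^2(3); p-value = 0.266277.
Step 6: alpha = 0.05. fail to reject H0.

H = 3.9558, df = 3, p = 0.266277, fail to reject H0.


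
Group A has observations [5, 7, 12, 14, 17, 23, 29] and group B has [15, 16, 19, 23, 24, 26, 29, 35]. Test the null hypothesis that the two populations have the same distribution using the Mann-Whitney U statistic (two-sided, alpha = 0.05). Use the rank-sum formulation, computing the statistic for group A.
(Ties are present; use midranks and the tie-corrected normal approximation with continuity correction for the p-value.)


Step 1: Combine and sort all 15 observations; assign midranks.
sorted (value, group): (5,X), (7,X), (12,X), (14,X), (15,Y), (16,Y), (17,X), (19,Y), (23,X), (23,Y), (24,Y), (26,Y), (29,X), (29,Y), (35,Y)
ranks: 5->1, 7->2, 12->3, 14->4, 15->5, 16->6, 17->7, 19->8, 23->9.5, 23->9.5, 24->11, 26->12, 29->13.5, 29->13.5, 35->15
Step 2: Rank sum for X: R1 = 1 + 2 + 3 + 4 + 7 + 9.5 + 13.5 = 40.
Step 3: U_X = R1 - n1(n1+1)/2 = 40 - 7*8/2 = 40 - 28 = 12.
       U_Y = n1*n2 - U_X = 56 - 12 = 44.
Step 4: Ties are present, so use the tie-corrected normal approximation (with continuity correction) for the p-value.
Step 5: p-value = 0.072337; compare to alpha = 0.05. fail to reject H0.

U_X = 12, p = 0.072337, fail to reject H0 at alpha = 0.05.


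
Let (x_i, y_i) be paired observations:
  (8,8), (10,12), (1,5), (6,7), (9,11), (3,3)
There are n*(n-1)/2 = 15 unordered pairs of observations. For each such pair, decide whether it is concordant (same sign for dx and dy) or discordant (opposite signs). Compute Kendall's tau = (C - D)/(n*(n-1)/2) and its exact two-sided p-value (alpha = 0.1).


Step 1: Enumerate the 15 unordered pairs (i,j) with i<j and classify each by sign(x_j-x_i) * sign(y_j-y_i).
  (1,2):dx=+2,dy=+4->C; (1,3):dx=-7,dy=-3->C; (1,4):dx=-2,dy=-1->C; (1,5):dx=+1,dy=+3->C
  (1,6):dx=-5,dy=-5->C; (2,3):dx=-9,dy=-7->C; (2,4):dx=-4,dy=-5->C; (2,5):dx=-1,dy=-1->C
  (2,6):dx=-7,dy=-9->C; (3,4):dx=+5,dy=+2->C; (3,5):dx=+8,dy=+6->C; (3,6):dx=+2,dy=-2->D
  (4,5):dx=+3,dy=+4->C; (4,6):dx=-3,dy=-4->C; (5,6):dx=-6,dy=-8->C
Step 2: C = 14, D = 1, total pairs = 15.
Step 3: tau = (C - D)/(n(n-1)/2) = (14 - 1)/15 = 0.866667.
Step 4: Exact two-sided p-value (enumerate n! = 720 permutations of y under H0): p = 0.016667.
Step 5: alpha = 0.1. reject H0.

tau_b = 0.8667 (C=14, D=1), p = 0.016667, reject H0.


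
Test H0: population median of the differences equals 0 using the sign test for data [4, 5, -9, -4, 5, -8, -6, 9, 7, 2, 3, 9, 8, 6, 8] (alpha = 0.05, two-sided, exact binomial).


Step 1: Discard zero differences. Original n = 15; n_eff = number of nonzero differences = 15.
Nonzero differences (with sign): +4, +5, -9, -4, +5, -8, -6, +9, +7, +2, +3, +9, +8, +6, +8
Step 2: Count signs: positive = 11, negative = 4.
Step 3: Under H0: P(positive) = 0.5, so the number of positives S ~ Bin(15, 0.5).
Step 4: Two-sided exact p-value = sum of Bin(15,0.5) probabilities at or below the observed probability = 0.118469.
Step 5: alpha = 0.05. fail to reject H0.

n_eff = 15, pos = 11, neg = 4, p = 0.118469, fail to reject H0.


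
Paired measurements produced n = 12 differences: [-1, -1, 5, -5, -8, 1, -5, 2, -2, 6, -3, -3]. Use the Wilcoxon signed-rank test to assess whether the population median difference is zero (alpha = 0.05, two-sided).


Step 1: Drop any zero differences (none here) and take |d_i|.
|d| = [1, 1, 5, 5, 8, 1, 5, 2, 2, 6, 3, 3]
Step 2: Midrank |d_i| (ties get averaged ranks).
ranks: |1|->2, |1|->2, |5|->9, |5|->9, |8|->12, |1|->2, |5|->9, |2|->4.5, |2|->4.5, |6|->11, |3|->6.5, |3|->6.5
Step 3: Attach original signs; sum ranks with positive sign and with negative sign.
W+ = 9 + 2 + 4.5 + 11 = 26.5
W- = 2 + 2 + 9 + 12 + 9 + 4.5 + 6.5 + 6.5 = 51.5
(Check: W+ + W- = 78 should equal n(n+1)/2 = 78.)
Step 4: Test statistic W = min(W+, W-) = 26.5.
Step 5: Ties in |d|, so use the tie-corrected normal approximation.
        E[W] = n(n+1)/4 = 12*13/4 = 39.
        Tie groups: |d|=1 (t=3), |d|=2 (t=2), |d|=3 (t=2), |d|=5 (t=3); sum(t^3 - t) = 60.
        Var[W] = n(n+1)(2n+1)/24 - sum(t^3-t)/48 = 3900/24 - 60/48 = 161.25.
        z = (W - E[W]) / sqrt(Var[W]) = (26.5 - 39) / 12.6984 = -0.9844.
        Two-sided p = 2*Phi(z) = 0.324932.
Step 6: alpha = 0.05. fail to reject H0.

W+ = 26.5, W- = 51.5, W = min = 26.5, p = 0.324932, fail to reject H0.


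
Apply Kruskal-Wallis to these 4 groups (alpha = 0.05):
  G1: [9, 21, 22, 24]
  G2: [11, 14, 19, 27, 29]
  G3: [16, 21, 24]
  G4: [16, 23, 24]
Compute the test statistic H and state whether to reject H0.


Step 1: Combine all N = 15 observations and assign midranks.
sorted (value, group, rank): (9,G1,1), (11,G2,2), (14,G2,3), (16,G3,4.5), (16,G4,4.5), (19,G2,6), (21,G1,7.5), (21,G3,7.5), (22,G1,9), (23,G4,10), (24,G1,12), (24,G3,12), (24,G4,12), (27,G2,14), (29,G2,15)
Step 2: Sum ranks within each group.
R_1 = 29.5 (n_1 = 4)
R_2 = 40 (n_2 = 5)
R_3 = 24 (n_3 = 3)
R_4 = 26.5 (n_4 = 3)
Step 3: H = 12/(N(N+1)) * sum(R_i^2/n_i) - 3(N+1)
     = 12/(15*16) * (29.5^2/4 + 40^2/5 + 24^2/3 + 26.5^2/3) - 3*16
     = 0.050000 * 963.646 - 48
     = 0.182292.
Step 4: Ties present; correction factor C = 1 - 36/(15^3 - 15) = 0.989286. Corrected H = 0.182292 / 0.989286 = 0.184266.
Step 5: Under H0, H ~ chi^2(3); p-value = 0.980088.
Step 6: alpha = 0.05. fail to reject H0.

H = 0.1843, df = 3, p = 0.980088, fail to reject H0.


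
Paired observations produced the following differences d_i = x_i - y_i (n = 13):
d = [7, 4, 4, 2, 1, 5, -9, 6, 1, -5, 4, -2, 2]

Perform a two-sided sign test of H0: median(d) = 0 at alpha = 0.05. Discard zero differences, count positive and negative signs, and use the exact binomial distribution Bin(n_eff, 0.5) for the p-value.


Step 1: Discard zero differences. Original n = 13; n_eff = number of nonzero differences = 13.
Nonzero differences (with sign): +7, +4, +4, +2, +1, +5, -9, +6, +1, -5, +4, -2, +2
Step 2: Count signs: positive = 10, negative = 3.
Step 3: Under H0: P(positive) = 0.5, so the number of positives S ~ Bin(13, 0.5).
Step 4: Two-sided exact p-value = sum of Bin(13,0.5) probabilities at or below the observed probability = 0.092285.
Step 5: alpha = 0.05. fail to reject H0.

n_eff = 13, pos = 10, neg = 3, p = 0.092285, fail to reject H0.


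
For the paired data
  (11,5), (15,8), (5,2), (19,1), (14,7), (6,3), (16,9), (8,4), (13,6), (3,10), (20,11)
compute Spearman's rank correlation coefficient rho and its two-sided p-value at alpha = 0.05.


Step 1: Rank x and y separately (midranks; no ties here).
rank(x): 11->5, 15->8, 5->2, 19->10, 14->7, 6->3, 16->9, 8->4, 13->6, 3->1, 20->11
rank(y): 5->5, 8->8, 2->2, 1->1, 7->7, 3->3, 9->9, 4->4, 6->6, 10->10, 11->11
Step 2: d_i = R_x(i) - R_y(i); compute d_i^2.
  (5-5)^2=0, (8-8)^2=0, (2-2)^2=0, (10-1)^2=81, (7-7)^2=0, (3-3)^2=0, (9-9)^2=0, (4-4)^2=0, (6-6)^2=0, (1-10)^2=81, (11-11)^2=0
sum(d^2) = 162.
Step 3: rho = 1 - 6*162 / (11*(11^2 - 1)) = 1 - 972/1320 = 0.263636.
Step 4: Under H0, t = rho * sqrt((n-2)/(1-rho^2)) = 0.8199 ~ t(9).
Step 5: Two-sided p-value from the t-distribution with 9 df = 0.433441.
Step 6: alpha = 0.05. fail to reject H0.

rho = 0.2636, p = 0.433441, fail to reject H0 at alpha = 0.05.


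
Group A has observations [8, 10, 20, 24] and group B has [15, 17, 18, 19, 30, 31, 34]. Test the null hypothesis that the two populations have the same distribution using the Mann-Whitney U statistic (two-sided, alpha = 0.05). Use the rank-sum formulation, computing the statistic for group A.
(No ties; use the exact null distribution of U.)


Step 1: Combine and sort all 11 observations; assign midranks.
sorted (value, group): (8,X), (10,X), (15,Y), (17,Y), (18,Y), (19,Y), (20,X), (24,X), (30,Y), (31,Y), (34,Y)
ranks: 8->1, 10->2, 15->3, 17->4, 18->5, 19->6, 20->7, 24->8, 30->9, 31->10, 34->11
Step 2: Rank sum for X: R1 = 1 + 2 + 7 + 8 = 18.
Step 3: U_X = R1 - n1(n1+1)/2 = 18 - 4*5/2 = 18 - 10 = 8.
       U_Y = n1*n2 - U_X = 28 - 8 = 20.
Step 4: No ties, so the exact null distribution of U (based on enumerating the C(11,4) = 330 equally likely rank assignments) gives the two-sided p-value.
Step 5: p-value = 0.315152; compare to alpha = 0.05. fail to reject H0.

U_X = 8, p = 0.315152, fail to reject H0 at alpha = 0.05.


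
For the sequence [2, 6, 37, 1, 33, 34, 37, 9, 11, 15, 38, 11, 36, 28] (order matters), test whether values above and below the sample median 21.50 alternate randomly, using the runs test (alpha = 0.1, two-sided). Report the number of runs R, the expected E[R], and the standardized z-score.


Step 1: Compute median = 21.50; label A = above, B = below.
Labels in order: BBABAAABBBABAA  (n_A = 7, n_B = 7)
Step 2: Count runs R = 8.
Step 3: Under H0 (random ordering), E[R] = 2*n_A*n_B/(n_A+n_B) + 1 = 2*7*7/14 + 1 = 8.0000.
        Var[R] = 2*n_A*n_B*(2*n_A*n_B - n_A - n_B) / ((n_A+n_B)^2 * (n_A+n_B-1)) = 8232/2548 = 3.2308.
        SD[R] = 1.7974.
Step 4: R = E[R], so z = 0 with no continuity correction.
Step 5: Two-sided p-value via normal approximation = 2*(1 - Phi(|z|)) = 1.000000.
Step 6: alpha = 0.1. fail to reject H0.

R = 8, z = 0.0000, p = 1.000000, fail to reject H0.
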